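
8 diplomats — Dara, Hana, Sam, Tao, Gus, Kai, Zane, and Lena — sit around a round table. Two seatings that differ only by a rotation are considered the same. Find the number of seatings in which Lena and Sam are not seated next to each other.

Without the restriction there are (7)! = 5040 seatings.
Seatings with Lena beside Sam: treat them as a block with 2 internal orders, giving 2 × (6)! = 1440.
Subtracting, 5040 − 1440 = 3600.

3600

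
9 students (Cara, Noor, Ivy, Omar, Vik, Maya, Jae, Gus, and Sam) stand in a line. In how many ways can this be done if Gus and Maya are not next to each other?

282240

There are 9! = 362880 arrangements in all. If Gus and Maya are adjacent, merging them into one block gives 2·(8)! = 80640 arrangements.
So 362880 − 80640 = 282240 arrangements keep them apart.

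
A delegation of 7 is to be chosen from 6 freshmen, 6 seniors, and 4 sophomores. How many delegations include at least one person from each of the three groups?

10408

With no constraint there are C(16,7) = 11440 possible selections.
Subtract selections that omit an entire group: no freshmen → C(10,7) = 120; no seniors → C(10,7) = 120; no sophomores → C(12,7) = 792.
Add back selections omitting two groups (i.e. drawn from a single group): C(6,7) + C(6,7) + C(4,7) = 0.
By inclusion–exclusion: 11440 − 1032 + 0 = 10408.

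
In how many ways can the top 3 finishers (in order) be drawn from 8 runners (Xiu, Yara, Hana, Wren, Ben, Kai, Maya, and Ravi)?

This is an ordered selection of 3 from 8: P(8,3).
That gives 8 × 7 × 6 = 336.

336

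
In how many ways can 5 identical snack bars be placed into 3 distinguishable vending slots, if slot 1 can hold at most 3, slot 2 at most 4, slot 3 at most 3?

14

By stars and bars, unrestricted non-negative solutions to x_1+…+x_3 = 5 number C(5+2,2) = 21.
Subtract solutions that violate a single cap (substitute x_i' = x_i − (cap_i+1)): x_1 ≥ 4 gives C(3,2) = 3; x_2 ≥ 5 gives C(2,2) = 1; x_3 ≥ 4 gives C(3,2) = 3. Together 7.
No two caps can be exceeded simultaneously, so the pair terms are all 0.
By inclusion–exclusion the count is 21 − 7 + 0 = 14.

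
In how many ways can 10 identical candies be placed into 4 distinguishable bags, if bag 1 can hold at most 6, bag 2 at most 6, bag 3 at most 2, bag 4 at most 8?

124

Ignoring the caps, the number of non-negative solutions to x_1+…+x_4 = 10 is C(13,3) = 286.
Subtract solutions that violate a single cap (substitute x_i' = x_i − (cap_i+1)): x_1 ≥ 7 gives C(6,3) = 20; x_2 ≥ 7 gives C(6,3) = 20; x_3 ≥ 3 gives C(10,3) = 120; x_4 ≥ 9 gives C(4,3) = 4. Together 164.
Add back pairs where two caps are both exceeded: 0 + 1 + 0 + 1 + 0 + 0 = 2.
By inclusion–exclusion the count is 286 − 164 + 2 = 124.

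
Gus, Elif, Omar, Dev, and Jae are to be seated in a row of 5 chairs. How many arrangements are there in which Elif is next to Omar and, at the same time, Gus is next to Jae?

Treat {Elif,Omar} as one block (2 orders) and {Gus,Jae} as another (2 orders).
That leaves 3 units to arrange: 2 × 2 × 3! = 4 × 6 = 24.

24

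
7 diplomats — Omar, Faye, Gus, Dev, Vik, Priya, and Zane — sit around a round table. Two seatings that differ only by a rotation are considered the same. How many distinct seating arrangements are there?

720

Fix one person's seat to break rotational symmetry; the remaining 6 people can be arranged in (6)! = 720 ways.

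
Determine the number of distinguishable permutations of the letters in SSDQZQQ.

420

Letter multiplicities in SSDQZQQ: D×1, Q×3, S×2, Z×1.
So there are 7! / (3!·2!) = 420 distinguishable arrangements.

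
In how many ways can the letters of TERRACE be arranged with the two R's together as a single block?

Treat the 2 copies of R as a single block. The multiset to arrange is then {RR, A, C, E, E, T}, 6 items in all.
That gives (6)!/(2!) = 360 arrangements.

360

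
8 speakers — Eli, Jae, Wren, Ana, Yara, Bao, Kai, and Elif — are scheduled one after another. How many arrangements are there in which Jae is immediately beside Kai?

Place the 6 others and the Jae-Kai pair as 7 objects in a line; the pair has 2 internal arrangements.
That gives 2 × 7! = 2 × 5040 = 10080.

10080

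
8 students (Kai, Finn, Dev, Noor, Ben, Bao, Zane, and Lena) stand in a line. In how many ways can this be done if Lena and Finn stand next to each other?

10080

Glue Lena and Finn into one block (2 internal orders), leaving 7 units to arrange in a row.
That gives 2 × 7! = 2 × 5040 = 10080.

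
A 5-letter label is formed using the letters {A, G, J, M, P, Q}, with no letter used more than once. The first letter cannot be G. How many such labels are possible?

The first letter has 6−1 = 5 choices (anything except G).
The remaining 4 letters are filled from the other 5 symbols without repetition: 5 × 4 × 3 × 2 = 120.
Total: 5 × 120 = 600.

600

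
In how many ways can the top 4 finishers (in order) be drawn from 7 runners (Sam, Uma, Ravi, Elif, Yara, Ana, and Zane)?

840

There are 7 choices for 1st place, 6 for 2nd, and so on down to 4 for position 4.
That gives 7 × 6 × 5 × 4 = 840.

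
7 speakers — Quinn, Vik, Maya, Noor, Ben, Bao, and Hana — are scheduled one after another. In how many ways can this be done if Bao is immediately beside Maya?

Place the 5 others and the Bao-Maya pair as 6 objects in a line; the pair has 2 internal arrangements.
So the count is 2·(6)! = 1440.

1440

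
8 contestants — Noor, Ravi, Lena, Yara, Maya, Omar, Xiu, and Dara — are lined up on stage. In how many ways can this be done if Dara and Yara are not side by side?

Of the 8! = 40320 arrangements, those with Dara and Yara adjacent number 2 × 7! = 10080 (treat the pair as a block with 2 internal orders).
Complementary counting: 40320 − 10080 = 30240.

30240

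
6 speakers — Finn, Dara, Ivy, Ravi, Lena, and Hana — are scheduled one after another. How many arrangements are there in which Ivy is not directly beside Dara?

480

Of the 6! = 720 arrangements, those with Ivy and Dara adjacent number 2 × 5! = 240 (treat the pair as a block with 2 internal orders).
So 720 − 240 = 480 arrangements keep them apart.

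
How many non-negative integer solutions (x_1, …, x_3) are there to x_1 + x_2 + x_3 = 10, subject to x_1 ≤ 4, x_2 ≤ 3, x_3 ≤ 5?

6

Without the upper bounds there are C(12,2) = 66 ways to split 10 among 3 variables.
Subtract solutions that violate a single cap (substitute x_i' = x_i − (cap_i+1)): x_1 ≥ 5 gives C(7,2) = 21; x_2 ≥ 4 gives C(8,2) = 28; x_3 ≥ 6 gives C(6,2) = 15. Together 64.
Add back pairs where two caps are both exceeded: 3 + 0 + 1 = 4.
By inclusion–exclusion the count is 66 − 64 + 4 = 6.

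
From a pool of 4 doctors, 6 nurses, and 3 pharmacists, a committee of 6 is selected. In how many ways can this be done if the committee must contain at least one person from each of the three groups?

1416

With no constraint there are C(13,6) = 1716 possible selections.
Selections missing a whole group: no doctors → C(9,6) = 84; no nurses → C(7,6) = 7; no pharmacists → C(10,6) = 210.
Add back selections omitting two groups (i.e. drawn from a single group): C(4,6) + C(6,6) + C(3,6) = 1.
By inclusion–exclusion: 1716 − 301 + 1 = 1416.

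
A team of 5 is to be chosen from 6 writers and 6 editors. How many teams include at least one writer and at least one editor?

780

With no constraint there are C(12,5) = 792 possible selections.
Selections missing a whole group: no writers → C(6,5) = 6; no editors → C(6,5) = 6.
Both groups omitted at once is impossible, so 792 − 12 = 780.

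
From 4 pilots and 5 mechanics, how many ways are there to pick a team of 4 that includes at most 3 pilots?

125

Split by how many pilots are chosen (0 through 3).
Sum: C(4,0)·C(5,4) + C(4,1)·C(5,3) + C(4,2)·C(5,2) + C(4,3)·C(5,1) = 5 + 40 + 60 + 20 = 125.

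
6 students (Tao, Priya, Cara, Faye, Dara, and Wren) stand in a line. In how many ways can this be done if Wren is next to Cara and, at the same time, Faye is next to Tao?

96

Treat {Wren,Cara} as one block (2 orders) and {Faye,Tao} as another (2 orders).
That leaves 4 units to arrange: 2 × 2 × 4! = 4 × 24 = 96.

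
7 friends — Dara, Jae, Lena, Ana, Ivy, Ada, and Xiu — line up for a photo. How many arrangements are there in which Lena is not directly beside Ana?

3600

Of the 7! = 5040 arrangements, those with Lena and Ana adjacent number 2 × 6! = 1440 (treat the pair as a block with 2 internal orders).
Complementary counting: 5040 − 1440 = 3600.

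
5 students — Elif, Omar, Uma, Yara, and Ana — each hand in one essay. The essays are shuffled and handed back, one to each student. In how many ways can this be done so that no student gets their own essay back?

This is the derangement count D_5: permutations of 5 items with no fixed point.
By inclusion–exclusion this is Σ_{j=0}^{5} (−1)^j C(5,j)·(5−j)!.
Computing: 120 − 120 + 60 − 20 + 5 − 1 = 44.

44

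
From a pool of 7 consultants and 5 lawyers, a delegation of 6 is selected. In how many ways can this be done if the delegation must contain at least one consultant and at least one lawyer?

917

With no constraint there are C(12,6) = 924 possible selections.
Subtract selections that omit an entire group: no consultants → C(5,6) = 0; no lawyers → C(7,6) = 7.
Both groups omitted at once is impossible, so 924 − 7 = 917.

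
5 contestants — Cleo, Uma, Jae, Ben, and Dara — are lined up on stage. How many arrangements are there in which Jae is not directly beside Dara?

72

There are 5! = 120 arrangements in all. If Jae and Dara are adjacent, merging them into one block gives 2·(4)! = 48 arrangements.
So 120 − 48 = 72 arrangements keep them apart.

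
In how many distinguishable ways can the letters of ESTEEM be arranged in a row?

The 6 letters of ESTEEM have repeats: E appearing 3 times.
Dividing 6! = 720 by 3! = 6 for the repeated letters gives 120.

120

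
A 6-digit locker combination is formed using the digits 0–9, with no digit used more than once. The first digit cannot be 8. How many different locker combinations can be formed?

The first digit has 10−1 = 9 choices (anything except 8).
The remaining 5 digits are filled from the other 9 symbols without repetition: 9 × 8 × 7 × 6 × 5 = 15120.
Total: 9 × 15120 = 136080.

136080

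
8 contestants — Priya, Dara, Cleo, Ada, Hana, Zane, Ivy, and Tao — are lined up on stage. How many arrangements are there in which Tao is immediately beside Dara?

10080

Place the 6 others and the Tao-Dara pair as 7 objects in a line; the pair has 2 internal arrangements.
So the count is 2·(7)! = 10080.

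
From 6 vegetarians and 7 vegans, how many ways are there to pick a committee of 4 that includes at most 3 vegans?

680

Split by how many vegans are chosen (0 through 3).
Sum: C(7,0)·C(6,4) + C(7,1)·C(6,3) + C(7,2)·C(6,2) + C(7,3)·C(6,1) = 15 + 140 + 315 + 210 = 680.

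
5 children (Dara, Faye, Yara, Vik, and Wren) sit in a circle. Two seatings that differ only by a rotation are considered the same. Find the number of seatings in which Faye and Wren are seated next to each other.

12

Treat {Faye, Wren} as one unit (2 internal orders) and seat the resulting 4 units around the table: (3)! circular arrangements.
So 2 × (3)! = 2 × 6 = 12.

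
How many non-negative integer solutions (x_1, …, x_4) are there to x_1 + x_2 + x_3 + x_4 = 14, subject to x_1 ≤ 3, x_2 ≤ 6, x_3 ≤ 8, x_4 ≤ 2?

By stars and bars, unrestricted non-negative solutions to x_1+…+x_4 = 14 number C(14+3,3) = 680.
Subtract solutions that violate a single cap (substitute x_i' = x_i − (cap_i+1)): x_1 ≥ 4 gives C(13,3) = 286; x_2 ≥ 7 gives C(10,3) = 120; x_3 ≥ 9 gives C(8,3) = 56; x_4 ≥ 3 gives C(14,3) = 364. Together 826.
Add back pairs where two caps are both exceeded: 20 + 4 + 120 + 0 + 35 + 10 = 189.
Subtract triples: 0 + 1 + 0 + 0 = 1.
By inclusion–exclusion the count is 680 − 826 + 189 − 1 = 42.

42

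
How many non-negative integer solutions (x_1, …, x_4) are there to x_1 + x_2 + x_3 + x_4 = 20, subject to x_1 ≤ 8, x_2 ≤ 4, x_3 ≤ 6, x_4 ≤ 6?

Ignoring the caps, the number of non-negative solutions to x_1+…+x_4 = 20 is C(23,3) = 1771.
Subtract solutions that violate a single cap (substitute x_i' = x_i − (cap_i+1)): x_1 ≥ 9 gives C(14,3) = 364; x_2 ≥ 5 gives C(18,3) = 816; x_3 ≥ 7 gives C(16,3) = 560; x_4 ≥ 7 gives C(16,3) = 560. Together 2300.
Add back pairs where two caps are both exceeded: 84 + 35 + 35 + 165 + 165 + 84 = 568.
Subtract triples: 0 + 0 + 0 + 4 = 4.
By inclusion–exclusion the count is 1771 − 2300 + 568 − 4 = 35.

35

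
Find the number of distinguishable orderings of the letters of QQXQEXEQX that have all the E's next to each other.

280

Treat the 2 copies of E as a single block. The multiset to arrange is then {EE, Q, Q, Q, Q, X, X, X}, 8 items in all.
That gives (8)!/(4!·3!) = 280 arrangements.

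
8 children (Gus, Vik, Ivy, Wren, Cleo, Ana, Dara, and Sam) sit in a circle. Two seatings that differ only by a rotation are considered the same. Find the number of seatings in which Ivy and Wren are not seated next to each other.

Without the restriction there are (7)! = 5040 seatings.
Those with Ivy next to Wren: fuse the pair into one unit and seat 7 units around a circle — 2·(6)! = 1440.
Subtracting, 5040 − 1440 = 3600.

3600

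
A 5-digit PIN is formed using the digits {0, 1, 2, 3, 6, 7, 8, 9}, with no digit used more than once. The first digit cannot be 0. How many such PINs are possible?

5880

The first digit has 8−1 = 7 choices (anything except 0).
The remaining 4 digits are filled from the other 7 symbols without repetition: 7 × 6 × 5 × 4 = 840.
Total: 7 × 840 = 5880.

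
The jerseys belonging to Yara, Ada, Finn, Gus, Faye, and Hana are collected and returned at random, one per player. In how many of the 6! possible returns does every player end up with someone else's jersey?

265

Count assignments avoiding every fixed point. For any j of the 6 players fixed to their old jersey, the other 6−j can be arranged in (6−j)! ways.
By inclusion–exclusion this is Σ_{j=0}^{6} (−1)^j C(6,j)·(6−j)!.
Computing: 720 − 720 + 360 − 120 + 30 − 6 + 1 = 265.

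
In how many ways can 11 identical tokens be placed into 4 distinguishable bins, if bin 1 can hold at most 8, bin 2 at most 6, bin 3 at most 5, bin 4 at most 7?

By stars and bars, unrestricted non-negative solutions to x_1+…+x_4 = 11 number C(11+3,3) = 364.
Subtract solutions that violate a single cap (substitute x_i' = x_i − (cap_i+1)): x_1 ≥ 9 gives C(5,3) = 10; x_2 ≥ 7 gives C(7,3) = 35; x_3 ≥ 6 gives C(8,3) = 56; x_4 ≥ 8 gives C(6,3) = 20. Together 121.
No two caps can be exceeded simultaneously, so the pair terms are all 0.
By inclusion–exclusion the count is 364 − 121 + 0 = 243.

243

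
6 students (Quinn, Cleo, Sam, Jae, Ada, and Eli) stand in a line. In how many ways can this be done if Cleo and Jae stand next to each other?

Glue Cleo and Jae into one block (2 internal orders), leaving 5 units to arrange in a row.
So the count is 2·(5)! = 240.

240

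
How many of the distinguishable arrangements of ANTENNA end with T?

60

Fix T in the last position and arrange the remaining 6 letters.
Those 6 letters have A appearing twice and N appearing 3 times, giving (6)!/(3!·2!) = 60.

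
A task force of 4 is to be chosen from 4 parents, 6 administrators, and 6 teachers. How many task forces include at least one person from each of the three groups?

936

Unrestricted: C(16,4) = 1820 ways to pick any 4 of the 16.
Selections missing a whole group: no parents → C(12,4) = 495; no administrators → C(10,4) = 210; no teachers → C(10,4) = 210.
Add back selections omitting two groups (i.e. drawn from a single group): C(4,4) + C(6,4) + C(6,4) = 31.
By inclusion–exclusion: 1820 − 915 + 31 = 936.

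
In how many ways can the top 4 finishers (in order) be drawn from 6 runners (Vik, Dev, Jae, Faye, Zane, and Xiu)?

There are 6 choices for 1st place, 5 for 2nd, and so on down to 3 for position 4.
That gives 6 × 5 × 4 × 3 = 360.

360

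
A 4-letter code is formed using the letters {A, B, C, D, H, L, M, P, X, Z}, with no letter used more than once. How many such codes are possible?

5040

This is a permutation of 4 out of 10: P(10,4) = 10!/6!.
10 × 9 × 8 × 7 = 5040.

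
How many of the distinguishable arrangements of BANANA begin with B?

With the first slot taken by B, it remains to arrange the other 5 letters (ANANA).
Those 5 letters have A appearing 3 times and N appearing twice, giving (5)!/(3!·2!) = 10.

10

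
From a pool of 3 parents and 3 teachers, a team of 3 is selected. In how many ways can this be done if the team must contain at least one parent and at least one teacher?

18

Unrestricted: C(6,3) = 20 ways to pick any 3 of the 6.
Selections missing a whole group: no parents → C(3,3) = 1; no teachers → C(3,3) = 1.
Both groups omitted at once is impossible, so 20 − 2 = 18.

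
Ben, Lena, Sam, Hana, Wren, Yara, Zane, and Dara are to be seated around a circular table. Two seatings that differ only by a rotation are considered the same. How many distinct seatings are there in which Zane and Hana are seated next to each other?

1440

Glue Zane and Hana into a block (2 internal orders). Seating 7 units around a circle gives (6)! arrangements.
So 2 × (6)! = 2 × 720 = 1440.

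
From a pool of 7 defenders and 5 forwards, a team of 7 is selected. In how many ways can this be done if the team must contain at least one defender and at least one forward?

791

With no constraint there are C(12,7) = 792 possible selections.
Subtract selections that omit an entire group: no defenders → C(5,7) = 0; no forwards → C(7,7) = 1.
Both groups omitted at once is impossible, so 792 − 1 = 791.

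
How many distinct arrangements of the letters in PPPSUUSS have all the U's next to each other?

140

Treat the 2 copies of U as a single block. The multiset to arrange is then {UU, P, P, P, S, S, S}, 7 items in all.
That gives (7)!/(3!·3!) = 140 arrangements.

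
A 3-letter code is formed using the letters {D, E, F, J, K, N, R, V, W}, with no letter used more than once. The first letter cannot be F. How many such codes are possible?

448

The first letter has 9−1 = 8 choices (anything except F).
The remaining 2 letters are filled from the other 8 symbols without repetition: 8 × 7 = 56.
Total: 8 × 56 = 448.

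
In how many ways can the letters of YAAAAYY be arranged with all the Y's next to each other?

5

Treat the 3 copies of Y as a single block. The multiset to arrange is then {YYY, A, A, A, A}, 5 items in all.
That gives (5)!/(4!) = 5 arrangements.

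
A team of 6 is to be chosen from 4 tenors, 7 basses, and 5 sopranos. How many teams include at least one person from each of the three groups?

Total 6-person selections from all 16: C(16,6) = 8008.
Subtract selections that omit an entire group: no tenors → C(12,6) = 924; no basses → C(9,6) = 84; no sopranos → C(11,6) = 462.
Add back selections omitting two groups (i.e. drawn from a single group): C(4,6) + C(7,6) + C(5,6) = 7.
By inclusion–exclusion: 8008 − 1470 + 7 = 6545.

6545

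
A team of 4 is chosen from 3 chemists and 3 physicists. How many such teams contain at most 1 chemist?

3

Split by how many chemists are chosen (0 through 1).
Sum: C(3,0)·C(3,4) + C(3,1)·C(3,3) = 0 + 3 = 3.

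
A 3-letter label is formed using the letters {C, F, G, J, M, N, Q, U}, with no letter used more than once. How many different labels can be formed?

336

This is a permutation of 3 out of 8: P(8,3) = 8!/5!.
8 × 7 × 6 = 336.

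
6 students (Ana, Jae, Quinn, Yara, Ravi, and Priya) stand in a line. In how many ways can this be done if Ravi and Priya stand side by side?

Glue Ravi and Priya into one block (2 internal orders), leaving 5 units to arrange in a row.
That gives 2 × 5! = 2 × 120 = 240.

240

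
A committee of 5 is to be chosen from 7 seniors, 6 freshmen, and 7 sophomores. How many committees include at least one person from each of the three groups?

10976

Unrestricted: C(20,5) = 15504 ways to pick any 5 of the 20.
Selections missing a whole group: no seniors → C(13,5) = 1287; no freshmen → C(14,5) = 2002; no sophomores → C(13,5) = 1287.
Add back selections omitting two groups (i.e. drawn from a single group): C(7,5) + C(6,5) + C(7,5) = 48.
By inclusion–exclusion: 15504 − 4576 + 48 = 10976.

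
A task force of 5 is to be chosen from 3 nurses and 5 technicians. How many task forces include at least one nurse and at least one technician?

With no constraint there are C(8,5) = 56 possible selections.
Selections missing a whole group: no nurses → C(5,5) = 1; no technicians → C(3,5) = 0.
Both groups omitted at once is impossible, so 56 − 1 = 55.

55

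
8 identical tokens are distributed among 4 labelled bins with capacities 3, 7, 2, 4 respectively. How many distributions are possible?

Without the upper bounds there are C(11,3) = 165 ways to split 8 among 4 bins.
Subtract solutions that violate a single cap (substitute x_i' = x_i − (cap_i+1)): x_1 ≥ 4 gives C(7,3) = 35; x_2 ≥ 8 gives C(3,3) = 1; x_3 ≥ 3 gives C(8,3) = 56; x_4 ≥ 5 gives C(6,3) = 20. Together 112.
Add back pairs where two caps are both exceeded: 0 + 4 + 0 + 0 + 0 + 1 = 5.
By inclusion–exclusion the count is 165 − 112 + 5 = 58.

58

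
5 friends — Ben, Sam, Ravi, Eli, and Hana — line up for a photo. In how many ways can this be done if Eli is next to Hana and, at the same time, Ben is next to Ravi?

24

Treat {Eli,Hana} as one block (2 orders) and {Ben,Ravi} as another (2 orders).
That leaves 3 units to arrange: 2 × 2 × 3! = 4 × 6 = 24.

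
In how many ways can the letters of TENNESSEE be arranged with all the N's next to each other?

Treat the 2 copies of N as a single block. The multiset to arrange is then {NN, E, E, E, E, S, S, T}, 8 items in all.
That gives (8)!/(4!·2!) = 840 arrangements.

840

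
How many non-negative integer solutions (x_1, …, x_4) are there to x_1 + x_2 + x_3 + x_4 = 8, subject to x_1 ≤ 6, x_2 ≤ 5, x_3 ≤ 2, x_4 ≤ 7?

94

Ignoring the caps, the number of non-negative solutions to x_1+…+x_4 = 8 is C(11,3) = 165.
Subtract solutions that violate a single cap (substitute x_i' = x_i − (cap_i+1)): x_1 ≥ 7 gives C(4,3) = 4; x_2 ≥ 6 gives C(5,3) = 10; x_3 ≥ 3 gives C(8,3) = 56; x_4 ≥ 8 gives C(3,3) = 1. Together 71.
No two caps can be exceeded simultaneously, so the pair terms are all 0.
By inclusion–exclusion the count is 165 − 71 + 0 = 94.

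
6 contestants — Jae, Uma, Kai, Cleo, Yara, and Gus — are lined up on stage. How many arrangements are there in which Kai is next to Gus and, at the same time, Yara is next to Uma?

Treat {Kai,Gus} as one block (2 orders) and {Yara,Uma} as another (2 orders).
That leaves 4 units to arrange: 2 × 2 × 4! = 4 × 24 = 96.

96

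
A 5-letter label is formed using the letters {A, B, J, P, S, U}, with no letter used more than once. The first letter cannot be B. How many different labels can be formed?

600

The first letter has 6−1 = 5 choices (anything except B).
The remaining 4 letters are filled from the other 5 symbols without repetition: 5 × 4 × 3 × 2 = 120.
Total: 5 × 120 = 600.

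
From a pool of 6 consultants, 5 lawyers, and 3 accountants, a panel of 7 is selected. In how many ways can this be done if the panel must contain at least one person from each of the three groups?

3058

Unrestricted: C(14,7) = 3432 ways to pick any 7 of the 14.
Selections missing a whole group: no consultants → C(8,7) = 8; no lawyers → C(9,7) = 36; no accountants → C(11,7) = 330.
Add back selections omitting two groups (i.e. drawn from a single group): C(6,7) + C(5,7) + C(3,7) = 0.
By inclusion–exclusion: 3432 − 374 + 0 = 3058.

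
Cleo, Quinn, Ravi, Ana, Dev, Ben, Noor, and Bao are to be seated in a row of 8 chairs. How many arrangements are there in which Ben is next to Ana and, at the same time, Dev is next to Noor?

Treat {Ben,Ana} as one block (2 orders) and {Dev,Noor} as another (2 orders).
That leaves 6 units to arrange: 2 × 2 × 6! = 4 × 720 = 2880.

2880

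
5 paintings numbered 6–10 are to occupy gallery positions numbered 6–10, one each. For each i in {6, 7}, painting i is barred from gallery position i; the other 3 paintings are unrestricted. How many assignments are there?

Let Aᵢ (for i ∈ {6, 7}) be the placements that put painting i in its forbidden gallery position. Any j of these fix j positions, leaving (5−j)! ways to fill the rest, and there are C(2,j) ways to pick which j.
By inclusion–exclusion, the number of valid placements is Σ_{j=0}^{2} (−1)^j C(2,j)·(5−j)!.
Computing: 120 − 48 + 6 = 78.

78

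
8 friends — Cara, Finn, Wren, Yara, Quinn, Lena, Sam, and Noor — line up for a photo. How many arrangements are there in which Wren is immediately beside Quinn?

Treat {Wren, Quinn} as a single unit. There are 7 units to order, and the pair itself can be ordered 2 ways.
So the count is 2·(7)! = 10080.

10080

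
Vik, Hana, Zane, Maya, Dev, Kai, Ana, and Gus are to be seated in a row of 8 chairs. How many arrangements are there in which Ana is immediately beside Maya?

Place the 6 others and the Ana-Maya pair as 7 objects in a line; the pair has 2 internal arrangements.
That gives 2 × 7! = 2 × 5040 = 10080.

10080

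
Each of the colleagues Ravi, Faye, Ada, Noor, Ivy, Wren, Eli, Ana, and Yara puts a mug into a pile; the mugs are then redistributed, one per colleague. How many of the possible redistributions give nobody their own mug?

This is the derangement count D_9: permutations of 9 items with no fixed point.
By inclusion–exclusion this is Σ_{j=0}^{9} (−1)^j C(9,j)·(9−j)!.
Computing: 362880 − 362880 + 181440 − 60480 + 15120 − 3024 + 504 − 72 + 9 − 1 = 133496.

133496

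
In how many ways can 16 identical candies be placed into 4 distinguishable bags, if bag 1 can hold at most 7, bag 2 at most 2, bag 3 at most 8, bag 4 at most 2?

18

Ignoring the caps, the number of non-negative solutions to x_1+…+x_4 = 16 is C(19,3) = 969.
Subtract solutions that violate a single cap (substitute x_i' = x_i − (cap_i+1)): x_1 ≥ 8 gives C(11,3) = 165; x_2 ≥ 3 gives C(16,3) = 560; x_3 ≥ 9 gives C(10,3) = 120; x_4 ≥ 3 gives C(16,3) = 560. Together 1405.
Add back pairs where two caps are both exceeded: 56 + 0 + 56 + 35 + 286 + 35 = 468.
Subtract triples: 0 + 10 + 0 + 4 = 14.
By inclusion–exclusion the count is 969 − 1405 + 468 − 14 = 18.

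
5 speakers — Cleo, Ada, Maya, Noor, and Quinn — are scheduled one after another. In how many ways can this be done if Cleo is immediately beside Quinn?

48

Glue Cleo and Quinn into one block (2 internal orders), leaving 4 units to arrange in a row.
So the count is 2·(4)! = 48.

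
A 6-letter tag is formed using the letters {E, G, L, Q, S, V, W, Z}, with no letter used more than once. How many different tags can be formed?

20160

With no repetition, fill the 6 letters in order: 8 choices, then 7, down to 3.
That product is 8 × 7 × 6 × 5 × 4 × 3 = 20160.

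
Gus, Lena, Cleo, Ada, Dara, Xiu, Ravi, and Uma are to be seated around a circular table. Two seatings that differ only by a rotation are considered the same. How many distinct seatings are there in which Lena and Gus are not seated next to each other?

3600

Without the restriction there are (7)! = 5040 seatings.
Seatings with Lena beside Gus: treat them as a block with 2 internal orders, giving 2 × (6)! = 1440.
Subtracting, 5040 − 1440 = 3600.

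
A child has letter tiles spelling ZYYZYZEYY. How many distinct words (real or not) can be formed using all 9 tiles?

Letter multiplicities in ZYYZYZEYY: E×1, Y×5, Z×3.
Dividing 9! = 362880 by 5!·3! = 720 for the repeated letters gives 504.

504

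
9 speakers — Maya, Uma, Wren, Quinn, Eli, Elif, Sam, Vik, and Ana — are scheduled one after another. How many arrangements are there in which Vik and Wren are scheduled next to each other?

80640

Place the 7 others and the Vik-Wren pair as 8 objects in a line; the pair has 2 internal arrangements.
That gives 2 × 8! = 2 × 40320 = 80640.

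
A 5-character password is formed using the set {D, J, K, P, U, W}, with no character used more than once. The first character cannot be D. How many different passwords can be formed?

The first character has 6−1 = 5 choices (anything except D).
The remaining 4 characters are filled from the other 5 symbols without repetition: 5 × 4 × 3 × 2 = 120.
Total: 5 × 120 = 600.

600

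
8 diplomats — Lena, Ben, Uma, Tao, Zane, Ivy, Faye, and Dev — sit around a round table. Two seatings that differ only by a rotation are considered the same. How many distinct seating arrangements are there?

Around a circle, 8 distinct people have 8!/8 = (7)! = 5040 rotationally distinct seatings.

5040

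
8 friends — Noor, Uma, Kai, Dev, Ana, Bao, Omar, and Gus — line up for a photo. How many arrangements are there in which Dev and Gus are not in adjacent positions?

There are 8! = 40320 arrangements in all. If Dev and Gus are adjacent, merging them into one block gives 2·(7)! = 10080 arrangements.
So 40320 − 10080 = 30240 arrangements keep them apart.

30240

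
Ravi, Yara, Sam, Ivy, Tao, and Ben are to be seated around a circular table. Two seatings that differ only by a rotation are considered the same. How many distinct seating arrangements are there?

120

Around a circle, 6 distinct people have 6!/6 = (5)! = 120 rotationally distinct seatings.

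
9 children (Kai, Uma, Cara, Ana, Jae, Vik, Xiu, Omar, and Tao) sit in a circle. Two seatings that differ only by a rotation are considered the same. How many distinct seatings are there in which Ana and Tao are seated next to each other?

10080

Treat {Ana, Tao} as one unit (2 internal orders) and seat the resulting 8 units around the table: (7)! circular arrangements.
So 2 × (7)! = 2 × 5040 = 10080.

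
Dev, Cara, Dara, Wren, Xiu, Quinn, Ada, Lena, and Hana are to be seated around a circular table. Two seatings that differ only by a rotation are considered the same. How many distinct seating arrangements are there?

Fix one person's seat to break rotational symmetry; the remaining 8 people can be arranged in (8)! = 40320 ways.

40320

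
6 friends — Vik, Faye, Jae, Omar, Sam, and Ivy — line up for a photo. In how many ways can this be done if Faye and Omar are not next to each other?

Of the 6! = 720 arrangements, those with Faye and Omar adjacent number 2 × 5! = 240 (treat the pair as a block with 2 internal orders).
Complementary counting: 720 − 240 = 480.

480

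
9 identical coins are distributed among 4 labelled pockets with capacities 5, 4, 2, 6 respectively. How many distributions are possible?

Ignoring the caps, the number of non-negative solutions to x_1+…+x_4 = 9 is C(12,3) = 220.
Subtract solutions that violate a single cap (substitute x_i' = x_i − (cap_i+1)): x_1 ≥ 6 gives C(6,3) = 20; x_2 ≥ 5 gives C(7,3) = 35; x_3 ≥ 3 gives C(9,3) = 84; x_4 ≥ 7 gives C(5,3) = 10. Together 149.
Add back pairs where two caps are both exceeded: 0 + 1 + 0 + 4 + 0 + 0 = 5.
By inclusion–exclusion the count is 220 − 149 + 5 = 76.

76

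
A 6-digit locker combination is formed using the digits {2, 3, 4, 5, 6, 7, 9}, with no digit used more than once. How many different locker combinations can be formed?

5040

With no repetition, fill the 6 digits in order: 7 choices, then 6, down to 2.
That product is 7 × 6 × 5 × 4 × 3 × 2 = 5040.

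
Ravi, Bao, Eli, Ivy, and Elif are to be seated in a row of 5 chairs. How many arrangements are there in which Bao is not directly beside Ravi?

72

Of the 5! = 120 arrangements, those with Bao and Ravi adjacent number 2 × 4! = 48 (treat the pair as a block with 2 internal orders).
So 120 − 48 = 72 arrangements keep them apart.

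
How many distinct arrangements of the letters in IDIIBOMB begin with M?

420

With the first slot taken by M, it remains to arrange the other 7 letters (IDIIBOB).
Those 7 letters have B appearing twice and I appearing 3 times, giving (7)!/(3!·2!) = 420.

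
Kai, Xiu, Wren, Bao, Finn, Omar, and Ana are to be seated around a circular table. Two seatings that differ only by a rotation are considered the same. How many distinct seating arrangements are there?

720

Around a circle, 7 distinct people have 7!/7 = (6)! = 720 rotationally distinct seatings.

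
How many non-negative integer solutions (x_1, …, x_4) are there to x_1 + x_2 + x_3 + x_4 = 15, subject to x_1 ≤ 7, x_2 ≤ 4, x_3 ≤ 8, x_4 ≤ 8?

Ignoring the caps, the number of non-negative solutions to x_1+…+x_4 = 15 is C(18,3) = 816.
Subtract solutions that violate a single cap (substitute x_i' = x_i − (cap_i+1)): x_1 ≥ 8 gives C(10,3) = 120; x_2 ≥ 5 gives C(13,3) = 286; x_3 ≥ 9 gives C(9,3) = 84; x_4 ≥ 9 gives C(9,3) = 84. Together 574.
Add back pairs where two caps are both exceeded: 10 + 0 + 0 + 4 + 4 + 0 = 18.
By inclusion–exclusion the count is 816 − 574 + 18 = 260.

260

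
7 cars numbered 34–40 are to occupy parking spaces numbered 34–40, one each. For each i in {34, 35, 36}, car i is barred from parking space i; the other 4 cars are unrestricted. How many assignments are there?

Let Aᵢ (for i ∈ {34, 35, 36}) be the placements that put car i in its forbidden parking space. Any j of these fix j positions, leaving (7−j)! ways to fill the rest, and there are C(3,j) ways to pick which j.
By inclusion–exclusion, the number of valid placements is Σ_{j=0}^{3} (−1)^j C(3,j)·(7−j)!.
Computing: 5040 − 2160 + 360 − 24 = 3216.

3216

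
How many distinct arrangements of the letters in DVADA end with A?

With the last slot taken by A, it remains to arrange the other 4 letters (DVDA).
Those 4 letters have D appearing twice, giving (4)!/(2!) = 12.

12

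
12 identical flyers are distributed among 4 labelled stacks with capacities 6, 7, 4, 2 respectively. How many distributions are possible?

Ignoring the caps, the number of non-negative solutions to x_1+…+x_4 = 12 is C(15,3) = 455.
Subtract solutions that violate a single cap (substitute x_i' = x_i − (cap_i+1)): x_1 ≥ 7 gives C(8,3) = 56; x_2 ≥ 8 gives C(7,3) = 35; x_3 ≥ 5 gives C(10,3) = 120; x_4 ≥ 3 gives C(12,3) = 220. Together 431.
Add back pairs where two caps are both exceeded: 0 + 1 + 10 + 0 + 4 + 35 = 50.
By inclusion–exclusion the count is 455 − 431 + 50 = 74.

74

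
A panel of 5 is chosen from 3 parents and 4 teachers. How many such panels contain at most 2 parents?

15

Split by how many parents are chosen (0 through 2).
Sum: C(3,0)·C(4,5) + C(3,1)·C(4,4) + C(3,2)·C(4,3) = 0 + 3 + 12 = 15.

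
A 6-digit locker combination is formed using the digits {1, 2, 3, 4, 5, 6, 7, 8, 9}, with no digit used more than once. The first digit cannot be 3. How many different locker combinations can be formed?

53760

The first digit has 9−1 = 8 choices (anything except 3).
The remaining 5 digits are filled from the other 8 symbols without repetition: 8 × 7 × 6 × 5 × 4 = 6720.
Total: 8 × 6720 = 53760.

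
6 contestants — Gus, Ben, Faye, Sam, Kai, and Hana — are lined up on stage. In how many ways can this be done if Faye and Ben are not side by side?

Of the 6! = 720 arrangements, those with Faye and Ben adjacent number 2 × 5! = 240 (treat the pair as a block with 2 internal orders).
Complementary counting: 720 − 240 = 480.

480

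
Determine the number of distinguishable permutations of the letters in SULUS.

30

SULUS has 5 letters with S appearing twice and U appearing twice.
Dividing 5! = 120 by 2!·2! = 4 for the repeated letters gives 30.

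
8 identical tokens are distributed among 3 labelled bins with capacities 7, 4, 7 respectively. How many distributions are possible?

By stars and bars, unrestricted non-negative solutions to x_1+…+x_3 = 8 number C(8+2,2) = 45.
Subtract solutions that violate a single cap (substitute x_i' = x_i − (cap_i+1)): x_1 ≥ 8 gives C(2,2) = 1; x_2 ≥ 5 gives C(5,2) = 10; x_3 ≥ 8 gives C(2,2) = 1. Together 12.
No two caps can be exceeded simultaneously, so the pair terms are all 0.
By inclusion–exclusion the count is 45 − 12 + 0 = 33.

33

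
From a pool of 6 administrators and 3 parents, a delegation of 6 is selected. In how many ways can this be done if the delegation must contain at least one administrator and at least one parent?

83

With no constraint there are C(9,6) = 84 possible selections.
Selections missing a whole group: no administrators → C(3,6) = 0; no parents → C(6,6) = 1.
Both groups omitted at once is impossible, so 84 − 1 = 83.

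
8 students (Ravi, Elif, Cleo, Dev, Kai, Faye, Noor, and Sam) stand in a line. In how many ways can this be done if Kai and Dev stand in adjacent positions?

Treat {Kai, Dev} as a single unit. There are 7 units to order, and the pair itself can be ordered 2 ways.
That gives 2 × 7! = 2 × 5040 = 10080.

10080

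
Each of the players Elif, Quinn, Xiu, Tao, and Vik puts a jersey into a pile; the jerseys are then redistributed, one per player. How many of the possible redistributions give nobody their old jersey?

This is the derangement count D_5: permutations of 5 items with no fixed point.
By inclusion–exclusion this is Σ_{j=0}^{5} (−1)^j C(5,j)·(5−j)!.
Computing: 120 − 120 + 60 − 20 + 5 − 1 = 44.

44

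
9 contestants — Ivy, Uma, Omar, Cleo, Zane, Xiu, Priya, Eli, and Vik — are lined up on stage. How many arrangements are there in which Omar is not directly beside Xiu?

Of the 9! = 362880 arrangements, those with Omar and Xiu adjacent number 2 × 8! = 80640 (treat the pair as a block with 2 internal orders).
So 362880 − 80640 = 282240 arrangements keep them apart.

282240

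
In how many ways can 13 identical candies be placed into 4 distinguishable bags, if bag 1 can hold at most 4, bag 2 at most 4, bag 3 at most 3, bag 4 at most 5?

20

Ignoring the caps, the number of non-negative solutions to x_1+…+x_4 = 13 is C(16,3) = 560.
Subtract solutions that violate a single cap (substitute x_i' = x_i − (cap_i+1)): x_1 ≥ 5 gives C(11,3) = 165; x_2 ≥ 5 gives C(11,3) = 165; x_3 ≥ 4 gives C(12,3) = 220; x_4 ≥ 6 gives C(10,3) = 120. Together 670.
Add back pairs where two caps are both exceeded: 20 + 35 + 10 + 35 + 10 + 20 = 130.
By inclusion–exclusion the count is 560 − 670 + 130 = 20.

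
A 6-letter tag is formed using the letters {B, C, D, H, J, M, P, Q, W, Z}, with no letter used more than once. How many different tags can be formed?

151200

Choose and order 6 of the 10 symbols: the first letter has 10 options, the next 9, and so on down to 5.
That product is 10 × 9 × 8 × 7 × 6 × 5 = 151200.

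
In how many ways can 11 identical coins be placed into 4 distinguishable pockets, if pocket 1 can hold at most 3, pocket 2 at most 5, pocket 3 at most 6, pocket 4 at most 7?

By stars and bars, unrestricted non-negative solutions to x_1+…+x_4 = 11 number C(11+3,3) = 364.
Subtract solutions that violate a single cap (substitute x_i' = x_i − (cap_i+1)): x_1 ≥ 4 gives C(10,3) = 120; x_2 ≥ 6 gives C(8,3) = 56; x_3 ≥ 7 gives C(7,3) = 35; x_4 ≥ 8 gives C(6,3) = 20. Together 231.
Add back pairs where two caps are both exceeded: 4 + 1 + 0 + 0 + 0 + 0 = 5.
By inclusion–exclusion the count is 364 − 231 + 5 = 138.

138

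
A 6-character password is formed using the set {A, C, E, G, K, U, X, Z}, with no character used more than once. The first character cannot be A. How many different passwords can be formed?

17640

The first character has 8−1 = 7 choices (anything except A).
The remaining 5 characters are filled from the other 7 symbols without repetition: 7 × 6 × 5 × 4 × 3 = 2520.
Total: 7 × 2520 = 17640.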